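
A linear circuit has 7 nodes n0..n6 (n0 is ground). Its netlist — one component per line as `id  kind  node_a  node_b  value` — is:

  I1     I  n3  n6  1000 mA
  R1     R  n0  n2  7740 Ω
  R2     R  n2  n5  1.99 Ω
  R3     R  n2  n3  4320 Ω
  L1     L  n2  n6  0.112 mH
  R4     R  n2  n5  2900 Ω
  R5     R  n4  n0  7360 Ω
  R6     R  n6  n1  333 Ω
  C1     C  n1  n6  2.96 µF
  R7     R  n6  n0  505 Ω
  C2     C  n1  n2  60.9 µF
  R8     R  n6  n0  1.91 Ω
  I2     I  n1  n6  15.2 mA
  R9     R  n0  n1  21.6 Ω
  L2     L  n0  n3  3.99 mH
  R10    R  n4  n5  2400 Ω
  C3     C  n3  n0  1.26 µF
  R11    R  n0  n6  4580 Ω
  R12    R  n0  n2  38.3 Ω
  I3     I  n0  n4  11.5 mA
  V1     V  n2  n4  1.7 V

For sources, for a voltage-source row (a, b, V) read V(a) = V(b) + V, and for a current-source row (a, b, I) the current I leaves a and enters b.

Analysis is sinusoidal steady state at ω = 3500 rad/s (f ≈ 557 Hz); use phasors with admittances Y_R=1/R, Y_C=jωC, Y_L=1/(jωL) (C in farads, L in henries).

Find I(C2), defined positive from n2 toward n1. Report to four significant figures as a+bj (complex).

Apply KCL at each of the 6 non-ground nodes and solve the resulting linear system.
Node n1: branches {R6, C1, C2, I2, R9} → V_1 = 1.628+0.3280j
Node n2: branches {R1, R2, R3, L1, R4, C2, R12, V1} → V_2 = 1.701-0.07858j
Node n3: branches {I1, R3, L2, C3} → V_3 = -0.05097-14.88j
Node n4: branches {R5, R10, I3, V1} → V_4 = 0.001449-0.07858j
Node n5: branches {R2, R4, R10} → V_5 = 1.700-0.07858j
Node n6: branches {I1, L1, R6, C1, R7, R8, I2, R11} → V_6 = 1.695-0.03146j
Source currents: i(V1)=-0.01221-1.068e-05j

0.08666+0.01558j A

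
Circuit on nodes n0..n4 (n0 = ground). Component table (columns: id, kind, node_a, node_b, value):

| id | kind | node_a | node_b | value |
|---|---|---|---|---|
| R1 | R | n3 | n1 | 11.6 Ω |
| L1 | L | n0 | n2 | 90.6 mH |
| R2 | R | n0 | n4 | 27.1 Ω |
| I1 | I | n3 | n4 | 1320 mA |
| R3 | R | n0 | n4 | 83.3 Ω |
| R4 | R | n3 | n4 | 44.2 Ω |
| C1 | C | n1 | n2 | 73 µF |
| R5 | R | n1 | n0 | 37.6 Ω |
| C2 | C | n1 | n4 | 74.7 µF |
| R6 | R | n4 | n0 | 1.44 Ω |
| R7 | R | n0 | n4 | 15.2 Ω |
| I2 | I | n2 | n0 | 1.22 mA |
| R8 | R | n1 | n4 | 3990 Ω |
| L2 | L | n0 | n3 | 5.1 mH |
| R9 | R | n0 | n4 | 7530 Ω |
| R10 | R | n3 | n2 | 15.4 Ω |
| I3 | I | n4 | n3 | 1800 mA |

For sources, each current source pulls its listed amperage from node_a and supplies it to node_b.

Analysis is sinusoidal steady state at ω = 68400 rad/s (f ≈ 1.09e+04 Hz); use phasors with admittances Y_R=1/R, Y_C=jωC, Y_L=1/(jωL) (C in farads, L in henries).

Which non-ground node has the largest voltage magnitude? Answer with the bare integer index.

3

Element admittances at ω=68400 rad/s:
  Y(R1) = 0.08621+0.000j S between n3,n1
  Y(L1) = 0.000-0.0001614j S between n0,n2
  Y(R2) = 0.03690+0.000j S between n0,n4
  I1: injects 1.32 A into n4 (from n3)
  Y(R3) = 0.01200+0.000j S between n0,n4
  Y(R4) = 0.02262+0.000j S between n3,n4
  Y(C1) = 0.000+4.993j S between n1,n2
  Y(R5) = 0.02660+0.000j S between n1,n0
  Y(C2) = 0.000+5.109j S between n1,n4
  Y(R6) = 0.6944+0.000j S between n4,n0
  Y(R7) = 0.06579+0.000j S between n0,n4
  I2: injects 0.00122 A into n0 (from n2)
  Y(R8) = 0.0002506+0.000j S between n1,n4
  Y(L2) = 0.000-0.002867j S between n0,n3
  Y(R9) = 0.0001328+0.000j S between n0,n4
  Y(R10) = 0.06494+0.000j S between n3,n2
  I3: injects 1.8 A into n3 (from n4)
Assemble and solve the 4×4 MNA system:
  V(n1)=0.0006721-0.06941j  V(n2)=0.001694-0.1051j  V(n3)=2.764-0.02654j  V(n4)=-0.001415+0.01207j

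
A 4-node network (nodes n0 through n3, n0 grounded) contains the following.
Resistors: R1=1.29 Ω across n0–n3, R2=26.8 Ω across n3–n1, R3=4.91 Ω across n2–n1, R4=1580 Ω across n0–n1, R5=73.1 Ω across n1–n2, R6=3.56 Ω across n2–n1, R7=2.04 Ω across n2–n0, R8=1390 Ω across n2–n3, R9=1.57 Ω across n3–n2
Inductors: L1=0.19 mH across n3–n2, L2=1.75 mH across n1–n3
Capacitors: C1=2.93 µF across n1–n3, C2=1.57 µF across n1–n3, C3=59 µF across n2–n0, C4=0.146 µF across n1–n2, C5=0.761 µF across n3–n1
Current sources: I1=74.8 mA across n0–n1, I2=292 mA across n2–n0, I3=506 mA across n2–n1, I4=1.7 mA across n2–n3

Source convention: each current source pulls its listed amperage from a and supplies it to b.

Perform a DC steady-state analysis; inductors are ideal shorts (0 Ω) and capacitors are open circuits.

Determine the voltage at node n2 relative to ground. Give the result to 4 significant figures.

-0.1716 V

Element admittances at DC:
  Y(R1) = 0.7752 S between n0,n3
  Y(R2) = 0.03731 S between n3,n1
  L1: short n3↔n2 (DC inductor)
  Y(R3) = 0.2037 S between n2,n1
  Y(C1) = 0.000 S between n1,n3
  Y(R4) = 0.0006329 S between n0,n1
  I1: injects 0.0748 A into n1 (from n0)
  L2: short n1↔n3 (DC inductor)
  Y(R5) = 0.01368 S between n1,n2
  Y(C2) = 0.000 S between n1,n3
  I2: injects 0.292 A into n0 (from n2)
  Y(R6) = 0.2809 S between n2,n1
  Y(R7) = 0.4902 S between n2,n0
  I3: injects 0.506 A into n1 (from n2)
  Y(C3) = 0.000 S between n2,n0
  Y(R8) = 0.0007194 S between n2,n3
  Y(C4) = 0.000 S between n1,n2
  Y(C5) = 0.000 S between n3,n1
  Y(R9) = 0.6369 S between n3,n2
  I4: injects 0.0017 A into n3 (from n2)
Assemble and solve the 5×5 MNA system:
  V(n1)=-0.1716  V(n2)=-0.1716  V(n3)=-0.1716
  i(L1)=0.7156  i(L2)=0.5809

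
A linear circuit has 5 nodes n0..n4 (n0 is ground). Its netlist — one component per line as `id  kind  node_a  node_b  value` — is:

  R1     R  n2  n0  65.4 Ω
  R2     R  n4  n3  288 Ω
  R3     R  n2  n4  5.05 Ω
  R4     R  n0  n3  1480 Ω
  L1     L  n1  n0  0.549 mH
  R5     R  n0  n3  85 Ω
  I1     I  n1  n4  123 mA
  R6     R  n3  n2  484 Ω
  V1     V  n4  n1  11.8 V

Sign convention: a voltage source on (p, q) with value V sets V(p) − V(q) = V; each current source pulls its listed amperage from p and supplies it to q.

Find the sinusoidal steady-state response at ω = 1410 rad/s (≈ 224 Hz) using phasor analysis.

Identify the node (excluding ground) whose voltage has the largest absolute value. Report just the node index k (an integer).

MNA unknowns: 4 node voltages V₁..V_4 plus 1 source current (V1)
R1: Y=0.01529+0.000j on G[2,0]
R2: Y=0.003472+0.000j on G[4,3]
R3: Y=0.1980+0.000j on G[2,4]
R4: Y=0.0006757+0.000j on G[0,3]
L1: Y=0.000-1.292j on G[1,0]
R5: Y=0.01176+0.000j on G[0,3]
I1: z[1]−=0.123, z[4]+=0.123
R6: Y=0.002066+0.000j on G[3,2]
V1: row V4−V1=11.8, i_V1 at 4,1
solve → V1=-0.002246-0.1628j, V2=10.88-0.1501j, V3=3.529-0.04869j, V4=11.80-0.1628j
aux → i_V1=-0.08728+0.002901j

4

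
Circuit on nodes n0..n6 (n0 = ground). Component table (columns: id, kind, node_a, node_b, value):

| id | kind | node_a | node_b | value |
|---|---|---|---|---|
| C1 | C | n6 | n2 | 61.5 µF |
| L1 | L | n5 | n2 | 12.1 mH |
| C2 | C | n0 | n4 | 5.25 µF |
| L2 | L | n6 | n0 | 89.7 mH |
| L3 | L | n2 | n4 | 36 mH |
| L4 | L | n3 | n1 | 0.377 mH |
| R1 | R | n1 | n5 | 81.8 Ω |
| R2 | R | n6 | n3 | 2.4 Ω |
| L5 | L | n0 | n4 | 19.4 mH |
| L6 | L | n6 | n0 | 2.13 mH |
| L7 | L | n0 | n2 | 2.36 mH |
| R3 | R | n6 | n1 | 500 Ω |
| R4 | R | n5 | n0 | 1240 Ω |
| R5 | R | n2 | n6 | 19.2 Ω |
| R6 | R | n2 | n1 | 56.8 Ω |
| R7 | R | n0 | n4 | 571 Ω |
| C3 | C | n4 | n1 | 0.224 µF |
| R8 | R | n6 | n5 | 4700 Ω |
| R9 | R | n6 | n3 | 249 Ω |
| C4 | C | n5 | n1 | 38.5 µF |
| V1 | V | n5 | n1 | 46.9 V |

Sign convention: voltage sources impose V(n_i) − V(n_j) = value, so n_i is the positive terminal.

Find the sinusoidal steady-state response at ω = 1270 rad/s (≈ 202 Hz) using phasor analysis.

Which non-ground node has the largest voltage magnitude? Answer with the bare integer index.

5

MNA unknowns: 6 node voltages V₁..V_6 plus 1 source current (V1)
C1: Y=0.000+0.07811j on G[6,2]
L1: Y=0.000-0.06507j on G[5,2]
C2: Y=0.000+0.006667j on G[0,4]
L2: Y=0.000-0.008778j on G[6,0]
L3: Y=0.000-0.02187j on G[2,4]
L4: Y=0.000-2.089j on G[3,1]
R1: Y=0.01222+0.000j on G[1,5]
R2: Y=0.4167+0.000j on G[6,3]
L5: Y=0.000-0.04059j on G[0,4]
L6: Y=0.000-0.3697j on G[6,0]
L7: Y=0.000-0.3336j on G[0,2]
R3: Y=0.002000+0.000j on G[6,1]
R4: Y=0.0008065+0.000j on G[5,0]
R5: Y=0.05208+0.000j on G[2,6]
R6: Y=0.01761+0.000j on G[2,1]
R7: Y=0.001751+0.000j on G[0,4]
C3: Y=0.000+0.0002845j on G[4,1]
R8: Y=0.0002128+0.000j on G[6,5]
R9: Y=0.004016+0.000j on G[6,3]
C4: Y=0.000+0.04890j on G[5,1]
V1: row V5−V1=46.9, i_V1 at 5,1
solve → V1=-8.849+6.356j, V2=7.894-2.537j, V3=-7.989+6.509j, V4=3.120-1.131j, V5=38.05+6.356j, V6=-7.231+2.242j
aux → i_V1=-1.192-0.3367j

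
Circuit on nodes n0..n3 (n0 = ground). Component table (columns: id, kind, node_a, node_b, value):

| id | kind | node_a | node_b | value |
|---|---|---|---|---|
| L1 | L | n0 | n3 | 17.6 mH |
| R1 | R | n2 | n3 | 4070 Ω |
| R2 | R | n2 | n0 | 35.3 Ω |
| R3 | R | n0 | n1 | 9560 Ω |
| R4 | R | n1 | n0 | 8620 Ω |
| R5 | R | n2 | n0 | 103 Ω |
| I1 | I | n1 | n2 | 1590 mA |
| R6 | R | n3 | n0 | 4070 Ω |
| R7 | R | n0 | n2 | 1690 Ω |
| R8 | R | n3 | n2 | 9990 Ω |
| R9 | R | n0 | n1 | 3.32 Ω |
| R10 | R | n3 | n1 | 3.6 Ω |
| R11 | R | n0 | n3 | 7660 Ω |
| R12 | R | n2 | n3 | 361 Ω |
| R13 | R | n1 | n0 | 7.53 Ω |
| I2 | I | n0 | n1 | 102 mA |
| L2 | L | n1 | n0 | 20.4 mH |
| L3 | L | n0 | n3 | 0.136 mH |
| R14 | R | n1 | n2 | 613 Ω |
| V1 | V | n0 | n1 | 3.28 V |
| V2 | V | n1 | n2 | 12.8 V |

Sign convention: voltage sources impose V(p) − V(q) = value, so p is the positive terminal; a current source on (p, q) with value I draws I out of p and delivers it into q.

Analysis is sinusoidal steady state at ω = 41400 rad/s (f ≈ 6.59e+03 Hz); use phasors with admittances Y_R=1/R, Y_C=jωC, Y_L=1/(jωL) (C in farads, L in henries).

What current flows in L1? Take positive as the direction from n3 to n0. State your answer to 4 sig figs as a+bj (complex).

Apply KCL at each of the 3 non-ground nodes and solve the resulting linear system.
Node n1: branches {R3, R4, I1, R9, R10, R13, I2, L2, R14, V1, V2} → V_1 = -3.280+0.000j
Node n2: branches {R1, R2, R5, I1, R7, R8, R12, R14, V2} → V_2 = -16.08+0.000j
Node n3: branches {L1, R1, R6, R8, R10, R11, R12, L3} → V_3 = -2.432-1.548j
Source currents: i(V1)=-2.425+0.4387j, i(V2)=-2.275+0.004823j

-0.002124+0.003338j A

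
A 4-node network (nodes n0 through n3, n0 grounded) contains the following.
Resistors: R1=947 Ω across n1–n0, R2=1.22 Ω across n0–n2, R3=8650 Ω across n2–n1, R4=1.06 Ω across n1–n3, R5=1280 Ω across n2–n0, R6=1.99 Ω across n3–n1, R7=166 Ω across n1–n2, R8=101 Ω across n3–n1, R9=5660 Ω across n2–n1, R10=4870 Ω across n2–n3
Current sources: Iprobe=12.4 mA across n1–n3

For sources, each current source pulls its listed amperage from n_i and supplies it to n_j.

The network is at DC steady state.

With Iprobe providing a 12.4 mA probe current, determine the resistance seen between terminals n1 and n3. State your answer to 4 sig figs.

R_eq = 0.6868 Ω

MNA unknowns: 3 node voltages V₁..V_3
R1: Y=0.001056 on G[1,0]
R2: Y=0.8197 on G[0,2]
R3: Y=0.0001156 on G[2,1]
R4: Y=0.9434 on G[1,3]
R5: Y=0.0007813 on G[2,0]
R6: Y=0.5025 on G[3,1]
R7: Y=0.006024 on G[1,2]
R8: Y=0.009901 on G[3,1]
R9: Y=0.0001767 on G[2,1]
R10: Y=0.0002053 on G[2,3]
Iprobe: z[1]−=0.0124, z[3]+=0.0124
solve → V1=-0.0002305, V2=2.967e-07, V3=0.008286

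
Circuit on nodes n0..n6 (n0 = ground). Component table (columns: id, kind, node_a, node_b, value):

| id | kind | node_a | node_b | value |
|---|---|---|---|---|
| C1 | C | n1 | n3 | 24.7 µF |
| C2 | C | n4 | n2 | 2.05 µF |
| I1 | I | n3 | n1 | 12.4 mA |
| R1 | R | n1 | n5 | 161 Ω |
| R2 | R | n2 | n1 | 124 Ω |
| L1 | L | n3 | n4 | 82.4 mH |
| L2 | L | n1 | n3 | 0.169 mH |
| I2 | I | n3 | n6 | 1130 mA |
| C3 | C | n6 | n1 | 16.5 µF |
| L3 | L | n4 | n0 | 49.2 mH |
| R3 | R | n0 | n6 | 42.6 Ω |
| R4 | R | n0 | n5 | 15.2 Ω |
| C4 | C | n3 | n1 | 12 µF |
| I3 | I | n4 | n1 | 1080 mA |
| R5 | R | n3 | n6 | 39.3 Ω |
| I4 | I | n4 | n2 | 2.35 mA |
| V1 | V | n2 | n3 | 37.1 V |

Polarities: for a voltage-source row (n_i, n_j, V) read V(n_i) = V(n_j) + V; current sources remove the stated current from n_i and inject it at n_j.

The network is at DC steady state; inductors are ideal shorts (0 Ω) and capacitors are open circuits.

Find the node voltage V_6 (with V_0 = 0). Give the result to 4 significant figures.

MNA unknowns: 6 node voltages V₁..V_6 plus 4 source currents (L1, L2, L3, V1)
C1: Y=0.000 on G[1,3]
C2: Y=0.000 on G[4,2]
I1: z[3]−=0.0124, z[1]+=0.0124
R1: Y=0.006211 on G[1,5]
R2: Y=0.008065 on G[2,1]
L1: row V3−V4=0, i_L1 at 3,4
L2: row V1−V3=0, i_L2 at 1,3
I2: z[3]−=1.13, z[6]+=1.13
C3: Y=0.000 on G[6,1]
L3: row V4−V0=0, i_L3 at 4,0
R3: Y=0.02347 on G[0,6]
R4: Y=0.06579 on G[0,5]
C4: Y=0.000 on G[3,1]
I3: z[4]−=1.08, z[1]+=1.08
R5: Y=0.02545 on G[3,6]
I4: z[4]−=0.00235, z[2]+=0.00235
V1: row V2−V3=37.1, i_V1 at 2,3
solve → V1=0.000, V2=37.10, V3=0.000, V4=0.000, V5=0.000, V6=23.10
aux → i_L1=0.5401, i_L2=1.392, i_L3=-0.5422, i_V1=-0.2968

23.10 V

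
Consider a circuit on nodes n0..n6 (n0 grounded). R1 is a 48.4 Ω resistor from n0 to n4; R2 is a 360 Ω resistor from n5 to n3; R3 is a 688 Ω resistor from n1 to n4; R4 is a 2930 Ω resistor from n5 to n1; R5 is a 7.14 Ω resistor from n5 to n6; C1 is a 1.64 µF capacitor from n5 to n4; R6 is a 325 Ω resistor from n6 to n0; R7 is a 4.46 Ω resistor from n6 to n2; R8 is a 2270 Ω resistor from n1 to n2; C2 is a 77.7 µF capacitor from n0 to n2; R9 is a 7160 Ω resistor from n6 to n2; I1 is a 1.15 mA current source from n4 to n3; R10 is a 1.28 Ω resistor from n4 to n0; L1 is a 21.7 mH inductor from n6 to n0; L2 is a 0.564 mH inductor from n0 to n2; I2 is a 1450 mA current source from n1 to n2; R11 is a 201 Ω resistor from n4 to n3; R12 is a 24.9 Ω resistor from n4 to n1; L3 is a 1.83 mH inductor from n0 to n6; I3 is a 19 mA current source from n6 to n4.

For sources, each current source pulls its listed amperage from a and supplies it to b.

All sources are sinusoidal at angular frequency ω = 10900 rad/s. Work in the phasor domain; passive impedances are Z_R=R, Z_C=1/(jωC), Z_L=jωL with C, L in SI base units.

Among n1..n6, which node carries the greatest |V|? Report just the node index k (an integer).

1

MNA unknowns: 6 node voltages V₁..V_6
R1: Y=0.02066+0.000j on G[0,4]
R2: Y=0.002778+0.000j on G[5,3]
R3: Y=0.001453+0.000j on G[1,4]
R4: Y=0.0003413+0.000j on G[5,1]
R5: Y=0.1401+0.000j on G[5,6]
C1: Y=0.000+0.01788j on G[5,4]
R6: Y=0.003077+0.000j on G[6,0]
R7: Y=0.2242+0.000j on G[6,2]
R8: Y=0.0004405+0.000j on G[1,2]
C2: Y=0.000+0.8469j on G[0,2]
R9: Y=0.0001397+0.000j on G[6,2]
I1: z[4]−=0.00115, z[3]+=0.00115
R10: Y=0.7812+0.000j on G[4,0]
L1: Y=0.000-0.004228j on G[6,0]
L2: Y=0.000-0.1627j on G[0,2]
I2: z[1]−=1.45, z[2]+=1.45
R11: Y=0.004975+0.000j on G[4,3]
R12: Y=0.04016+0.000j on G[4,1]
L3: Y=0.000-0.05013j on G[0,6]
I3: z[6]−=0.019, z[4]+=0.019
solve → V1=-35.87-0.01620j, V2=-0.005475-2.158j, V3=-1.018-0.8189j, V4=-1.694+0.02546j, V5=-0.2201-2.331j, V6=0.1834-2.179j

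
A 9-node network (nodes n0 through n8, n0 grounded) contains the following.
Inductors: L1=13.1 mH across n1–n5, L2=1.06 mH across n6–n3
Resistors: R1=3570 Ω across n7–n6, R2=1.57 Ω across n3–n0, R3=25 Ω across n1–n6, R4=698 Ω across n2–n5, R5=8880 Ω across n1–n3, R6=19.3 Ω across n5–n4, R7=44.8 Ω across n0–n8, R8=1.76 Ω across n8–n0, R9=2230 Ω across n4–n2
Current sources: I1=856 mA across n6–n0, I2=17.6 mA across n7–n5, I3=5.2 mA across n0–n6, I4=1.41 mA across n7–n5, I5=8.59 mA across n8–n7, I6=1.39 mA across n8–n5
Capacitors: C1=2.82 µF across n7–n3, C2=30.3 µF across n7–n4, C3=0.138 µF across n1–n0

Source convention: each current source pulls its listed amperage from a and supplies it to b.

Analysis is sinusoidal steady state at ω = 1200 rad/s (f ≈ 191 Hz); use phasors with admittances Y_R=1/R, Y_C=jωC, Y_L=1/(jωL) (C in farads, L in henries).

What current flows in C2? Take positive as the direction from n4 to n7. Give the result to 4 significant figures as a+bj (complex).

Apply KCL at each of the 8 non-ground nodes and solve the resulting linear system.
Node n1: branches {L1, R3, R5, C3} → V_1 = -1.127-1.064j
Node n2: branches {R4, R9} → V_2 = -1.184-0.9386j
Node n3: branches {L2, R2, C1, R5} → V_3 = -1.320+0.0002929j
Node n4: branches {C2, R6, R9} → V_4 = -1.365-0.9383j
Node n5: branches {L1, R4, I2, R6, I4, I6} → V_5 = -1.127-0.9386j
Node n6: branches {R1, I1, L2, R3, I3} → V_6 = -1.321-1.072j
Node n7: branches {R1, C1, I2, C2, I4, I5} → V_7 = -1.365-0.5965j
Node n8: branches {R7, R8, I5, I6} → V_8 = -0.01690+0.000j

0.01243-1.671e-05j A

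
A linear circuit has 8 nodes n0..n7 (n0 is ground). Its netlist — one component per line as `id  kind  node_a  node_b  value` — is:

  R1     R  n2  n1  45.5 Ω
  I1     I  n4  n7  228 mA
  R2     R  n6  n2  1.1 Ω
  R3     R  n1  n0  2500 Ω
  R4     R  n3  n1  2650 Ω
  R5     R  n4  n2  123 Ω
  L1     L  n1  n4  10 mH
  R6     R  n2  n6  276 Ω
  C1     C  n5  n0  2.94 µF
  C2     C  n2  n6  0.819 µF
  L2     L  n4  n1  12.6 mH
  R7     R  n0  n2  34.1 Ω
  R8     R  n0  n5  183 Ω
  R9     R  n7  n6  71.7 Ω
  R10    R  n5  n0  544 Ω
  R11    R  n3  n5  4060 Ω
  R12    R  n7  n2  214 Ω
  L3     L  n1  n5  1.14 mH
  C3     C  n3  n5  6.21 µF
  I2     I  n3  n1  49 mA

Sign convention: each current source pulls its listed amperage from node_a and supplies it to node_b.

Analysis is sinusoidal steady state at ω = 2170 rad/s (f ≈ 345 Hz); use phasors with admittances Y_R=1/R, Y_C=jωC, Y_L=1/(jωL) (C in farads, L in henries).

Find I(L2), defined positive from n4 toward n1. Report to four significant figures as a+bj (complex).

-0.07880+0.003731j A

MNA unknowns: 7 node voltages V₁..V_7
R1: Y=0.02198+0.000j on G[2,1]
I1: z[4]−=0.228, z[7]+=0.228
R2: Y=0.9091+0.000j on G[6,2]
R3: Y=0.0004000+0.000j on G[1,0]
R4: Y=0.0003774+0.000j on G[3,1]
R5: Y=0.008130+0.000j on G[4,2]
L1: Y=0.000-0.04608j on G[1,4]
R6: Y=0.003623+0.000j on G[2,6]
C1: Y=0.000+0.006380j on G[5,0]
C2: Y=0.000+0.001777j on G[2,6]
L2: Y=0.000-0.03657j on G[4,1]
R7: Y=0.02933+0.000j on G[0,2]
R8: Y=0.005464+0.000j on G[0,5]
R9: Y=0.01395+0.000j on G[7,6]
R10: Y=0.001838+0.000j on G[5,0]
R11: Y=0.0002463+0.000j on G[3,5]
R12: Y=0.004673+0.000j on G[7,2]
L3: Y=0.000-0.4042j on G[1,5]
C3: Y=0.000+0.01348j on G[3,5]
I2: z[3]−=0.049, z[1]+=0.049
solve → V1=-4.489+1.668j, V2=1.548+0.5501j, V3=-4.694+5.282j, V4=-4.591-0.4870j, V5=-4.527+1.654j, V6=1.735+0.5497j, V7=13.93+0.5498j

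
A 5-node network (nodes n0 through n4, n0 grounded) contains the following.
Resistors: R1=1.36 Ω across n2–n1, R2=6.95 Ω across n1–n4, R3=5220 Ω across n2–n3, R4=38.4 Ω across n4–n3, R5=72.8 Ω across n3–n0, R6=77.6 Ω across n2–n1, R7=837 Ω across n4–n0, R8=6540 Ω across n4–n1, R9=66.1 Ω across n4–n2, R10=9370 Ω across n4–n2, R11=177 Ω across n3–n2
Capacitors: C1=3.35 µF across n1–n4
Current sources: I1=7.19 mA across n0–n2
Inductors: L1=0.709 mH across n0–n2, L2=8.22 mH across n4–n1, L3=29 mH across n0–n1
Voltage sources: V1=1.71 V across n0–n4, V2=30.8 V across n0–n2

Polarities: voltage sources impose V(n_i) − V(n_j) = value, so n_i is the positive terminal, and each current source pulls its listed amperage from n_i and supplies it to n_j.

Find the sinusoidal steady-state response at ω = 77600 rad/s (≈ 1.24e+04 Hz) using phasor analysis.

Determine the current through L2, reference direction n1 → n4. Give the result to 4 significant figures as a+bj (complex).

Element admittances at ω=77600 rad/s:
  Y(R1) = 0.7353+0.000j S between n2,n1
  Y(C1) = 0.000+0.2600j S between n1,n4
  I1: injects 0.00719 A into n2 (from n0)
  Y(R2) = 0.1439+0.000j S between n1,n4
  Y(R3) = 0.0001916+0.000j S between n2,n3
  Y(R4) = 0.02604+0.000j S between n4,n3
  Y(R5) = 0.01374+0.000j S between n3,n0
  Y(R6) = 0.01289+0.000j S between n2,n1
  Y(R7) = 0.001195+0.000j S between n4,n0
  Y(L1) = 0.000-0.01818j S between n0,n2
  Y(R8) = 0.0001529+0.000j S between n4,n1
  Y(R9) = 0.01513+0.000j S between n4,n2
  Y(L2) = 0.000-0.001568j S between n4,n1
  Y(R10) = 0.0001067+0.000j S between n4,n2
  Y(R11) = 0.005650+0.000j S between n3,n2
  Y(L3) = 0.000-0.0004444j S between n0,n1
  V1: constraint V(n0)−V(n4) = 1.71
  V2: constraint V(n0)−V(n2) = 30.8
Assemble and solve the 6×6 MNA system:
  V(n1)=-24.22+6.508j  V(n2)=-30.80+0.000j  V(n3)=-4.920+0.000j  V(n4)=-1.710+0.000j
  i(V1)=5.449+4.880j  i(V2)=-5.523-4.309j

0.01020+0.03529j A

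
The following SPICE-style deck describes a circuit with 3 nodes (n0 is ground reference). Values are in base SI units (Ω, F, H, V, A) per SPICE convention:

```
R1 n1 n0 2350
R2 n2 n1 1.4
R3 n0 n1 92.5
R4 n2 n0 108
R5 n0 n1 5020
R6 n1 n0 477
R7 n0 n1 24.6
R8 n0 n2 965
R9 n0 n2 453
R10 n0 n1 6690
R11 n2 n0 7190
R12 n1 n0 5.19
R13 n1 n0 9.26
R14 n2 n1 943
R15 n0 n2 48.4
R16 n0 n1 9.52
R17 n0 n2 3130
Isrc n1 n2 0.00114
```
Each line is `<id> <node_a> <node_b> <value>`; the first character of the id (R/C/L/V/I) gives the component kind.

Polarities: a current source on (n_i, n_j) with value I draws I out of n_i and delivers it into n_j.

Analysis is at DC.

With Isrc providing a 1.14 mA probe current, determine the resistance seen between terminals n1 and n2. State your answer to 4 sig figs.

R_eq = 1.339 Ω

Apply KCL at each of the 2 non-ground nodes and solve the resulting linear system.
Node n1: branches {R1, R2, R3, R5, R6, R7, R10, R12, R13, R14, R16, Isrc} → V_1 = -0.0001040
Node n2: branches {R2, R4, R8, R9, R11, R14, R15, R17, Isrc} → V_2 = 0.001423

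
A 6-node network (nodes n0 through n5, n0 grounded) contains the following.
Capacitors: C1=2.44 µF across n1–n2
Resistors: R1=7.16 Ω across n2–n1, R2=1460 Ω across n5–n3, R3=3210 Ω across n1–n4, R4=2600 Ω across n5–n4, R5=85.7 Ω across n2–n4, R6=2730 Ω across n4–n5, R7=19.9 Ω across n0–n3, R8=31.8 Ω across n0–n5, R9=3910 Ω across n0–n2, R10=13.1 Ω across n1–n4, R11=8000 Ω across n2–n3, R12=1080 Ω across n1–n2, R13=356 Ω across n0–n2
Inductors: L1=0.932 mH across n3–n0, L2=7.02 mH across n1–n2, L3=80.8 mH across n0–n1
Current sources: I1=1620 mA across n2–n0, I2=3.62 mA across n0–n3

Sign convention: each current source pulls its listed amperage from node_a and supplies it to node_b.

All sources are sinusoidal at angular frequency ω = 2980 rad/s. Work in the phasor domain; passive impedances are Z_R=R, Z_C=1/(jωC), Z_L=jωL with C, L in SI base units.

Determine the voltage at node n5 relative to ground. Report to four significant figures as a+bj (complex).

MNA unknowns: 5 node voltages V₁..V_5
C1: Y=0.000+0.007271j on G[1,2]
R1: Y=0.1397+0.000j on G[2,1]
R2: Y=0.0006849+0.000j on G[5,3]
R3: Y=0.0003115+0.000j on G[1,4]
R4: Y=0.0003846+0.000j on G[5,4]
R5: Y=0.01167+0.000j on G[2,4]
R6: Y=0.0003663+0.000j on G[4,5]
R7: Y=0.05025+0.000j on G[0,3]
R8: Y=0.03145+0.000j on G[0,5]
R9: Y=0.0002558+0.000j on G[0,2]
R10: Y=0.07634+0.000j on G[1,4]
R11: Y=0.0001250+0.000j on G[2,3]
L1: Y=0.000-0.3601j on G[3,0]
L2: Y=0.000-0.04780j on G[1,2]
R12: Y=0.0009259+0.000j on G[1,2]
L3: Y=0.000-0.004153j on G[0,1]
I1: z[2]−=1.62, z[0]+=1.62
R13: Y=0.002809+0.000j on G[0,2]
I2: z[0]−=0.00362, z[3]+=0.00362
solve → V1=-190.9-204.4j, V2=-198.0-201.9j, V3=0.06804-0.07658j, V4=-190.2-202.4j, V5=-4.342-4.624j

-4.342-4.624j V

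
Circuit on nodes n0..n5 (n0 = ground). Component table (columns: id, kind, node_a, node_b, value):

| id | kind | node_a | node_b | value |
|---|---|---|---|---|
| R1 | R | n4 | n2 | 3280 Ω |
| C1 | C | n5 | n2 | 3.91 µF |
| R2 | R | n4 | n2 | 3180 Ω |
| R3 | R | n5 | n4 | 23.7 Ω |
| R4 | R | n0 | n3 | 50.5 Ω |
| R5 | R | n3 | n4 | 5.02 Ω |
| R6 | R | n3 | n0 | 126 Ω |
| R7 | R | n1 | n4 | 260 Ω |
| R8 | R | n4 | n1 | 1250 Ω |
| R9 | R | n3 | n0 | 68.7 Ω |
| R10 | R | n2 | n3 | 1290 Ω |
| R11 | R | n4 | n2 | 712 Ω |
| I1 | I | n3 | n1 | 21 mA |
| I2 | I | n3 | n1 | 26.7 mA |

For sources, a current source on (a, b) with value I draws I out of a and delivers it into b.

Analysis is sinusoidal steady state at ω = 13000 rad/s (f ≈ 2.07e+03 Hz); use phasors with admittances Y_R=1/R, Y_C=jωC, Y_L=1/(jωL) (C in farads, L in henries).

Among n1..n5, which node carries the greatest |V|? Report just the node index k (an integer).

Apply KCL at each of the 5 non-ground nodes and solve the resulting linear system.
Node n1: branches {R7, R8, I1, I2} → V_1 = 10.51-1.237e-05j
Node n2: branches {R1, C1, R2, R10, R11} → V_2 = 0.2343+0.003179j
Node n3: branches {R4, R5, R6, R9, R10, I1, I2} → V_3 = 0.000+0.000j
Node n4: branches {R1, R2, R3, R5, R7, R8, R11} → V_4 = 0.2385-1.237e-05j
Node n5: branches {C1, R3} → V_5 = 0.2344-0.0002238j

1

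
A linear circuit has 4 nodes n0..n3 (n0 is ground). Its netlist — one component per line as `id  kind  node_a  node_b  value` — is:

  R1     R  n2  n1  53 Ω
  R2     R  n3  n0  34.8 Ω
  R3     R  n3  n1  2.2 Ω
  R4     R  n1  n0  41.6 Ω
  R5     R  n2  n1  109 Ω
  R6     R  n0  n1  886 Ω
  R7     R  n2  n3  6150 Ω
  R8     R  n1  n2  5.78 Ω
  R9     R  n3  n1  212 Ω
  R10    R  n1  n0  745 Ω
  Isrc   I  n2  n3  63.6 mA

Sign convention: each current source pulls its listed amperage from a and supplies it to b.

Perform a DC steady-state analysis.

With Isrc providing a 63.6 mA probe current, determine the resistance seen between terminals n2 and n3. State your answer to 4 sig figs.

R_eq = 7.080 Ω

Apply KCL at each of the 3 non-ground nodes and solve the resulting linear system.
Node n1: branches {R1, R3, R4, R5, R6, R8, R9, R10} → V_1 = -0.06985
Node n2: branches {R1, R5, R7, R8, Isrc} → V_2 = -0.3858
Node n3: branches {R2, R3, R7, R9, Isrc} → V_3 = 0.06444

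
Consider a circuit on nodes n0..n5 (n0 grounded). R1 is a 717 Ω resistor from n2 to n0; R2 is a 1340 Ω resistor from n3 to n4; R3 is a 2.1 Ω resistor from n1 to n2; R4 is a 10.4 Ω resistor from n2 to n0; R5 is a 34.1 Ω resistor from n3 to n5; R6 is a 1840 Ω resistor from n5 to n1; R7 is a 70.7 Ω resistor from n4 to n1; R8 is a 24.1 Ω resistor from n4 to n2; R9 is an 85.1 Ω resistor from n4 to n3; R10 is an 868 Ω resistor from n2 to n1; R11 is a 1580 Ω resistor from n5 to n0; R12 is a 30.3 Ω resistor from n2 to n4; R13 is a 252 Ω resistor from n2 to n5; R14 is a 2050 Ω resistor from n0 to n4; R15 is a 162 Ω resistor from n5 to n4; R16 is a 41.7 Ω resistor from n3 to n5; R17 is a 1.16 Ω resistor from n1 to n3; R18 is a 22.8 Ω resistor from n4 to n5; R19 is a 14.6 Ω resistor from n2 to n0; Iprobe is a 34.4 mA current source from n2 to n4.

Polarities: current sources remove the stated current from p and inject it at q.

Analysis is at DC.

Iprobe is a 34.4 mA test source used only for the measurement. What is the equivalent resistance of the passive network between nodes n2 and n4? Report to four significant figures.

R_eq = 8.173 Ω

MNA unknowns: 5 node voltages V₁..V_5
R1: Y=0.001395 on G[2,0]
R2: Y=0.0007463 on G[3,4]
R3: Y=0.4762 on G[1,2]
R4: Y=0.09615 on G[2,0]
R5: Y=0.02933 on G[3,5]
R6: Y=0.0005435 on G[5,1]
R7: Y=0.01414 on G[4,1]
R8: Y=0.04149 on G[4,2]
R9: Y=0.01175 on G[4,3]
R10: Y=0.001152 on G[2,1]
R11: Y=0.0006329 on G[5,0]
R12: Y=0.03300 on G[2,4]
R13: Y=0.003968 on G[2,5]
R14: Y=0.0004878 on G[0,4]
R15: Y=0.006173 on G[5,4]
R16: Y=0.02398 on G[3,5]
R17: Y=0.8621 on G[1,3]
R18: Y=0.04386 on G[4,5]
R19: Y=0.06849 on G[2,0]
Iprobe: z[2]−=0.0344, z[4]+=0.0344
solve → V1=0.02510, V2=-0.001380, V3=0.03551, V4=0.2798, V5=0.1465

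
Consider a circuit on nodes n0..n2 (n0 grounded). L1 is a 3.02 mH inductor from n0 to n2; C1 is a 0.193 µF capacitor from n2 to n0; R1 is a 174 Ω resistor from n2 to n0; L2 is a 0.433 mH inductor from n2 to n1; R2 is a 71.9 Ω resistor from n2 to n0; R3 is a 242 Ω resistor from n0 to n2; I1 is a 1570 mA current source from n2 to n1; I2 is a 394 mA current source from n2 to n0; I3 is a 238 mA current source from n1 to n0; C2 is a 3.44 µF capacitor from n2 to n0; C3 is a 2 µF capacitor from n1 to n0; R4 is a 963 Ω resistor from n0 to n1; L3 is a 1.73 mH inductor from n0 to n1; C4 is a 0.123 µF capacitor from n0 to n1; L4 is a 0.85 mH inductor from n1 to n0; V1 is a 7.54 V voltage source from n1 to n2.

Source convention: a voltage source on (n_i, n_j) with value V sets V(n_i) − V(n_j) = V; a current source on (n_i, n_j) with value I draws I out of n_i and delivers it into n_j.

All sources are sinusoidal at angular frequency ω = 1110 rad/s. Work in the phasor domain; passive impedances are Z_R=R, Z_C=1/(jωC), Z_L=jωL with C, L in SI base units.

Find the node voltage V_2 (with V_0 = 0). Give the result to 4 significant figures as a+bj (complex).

Apply KCL at each of the 2 non-ground nodes and solve the resulting linear system.
Node n1: branches {L2, I1, I3, C3, R4, L3, C4, L4, V1} → V_1 = 1.182-0.2574j
Node n2: branches {L1, C1, R1, L2, R2, R3, I1, I2, C2, V1} → V_2 = -6.358-0.2574j
Source currents: i(V1)=1.737+17.55j

-6.358-0.2574j V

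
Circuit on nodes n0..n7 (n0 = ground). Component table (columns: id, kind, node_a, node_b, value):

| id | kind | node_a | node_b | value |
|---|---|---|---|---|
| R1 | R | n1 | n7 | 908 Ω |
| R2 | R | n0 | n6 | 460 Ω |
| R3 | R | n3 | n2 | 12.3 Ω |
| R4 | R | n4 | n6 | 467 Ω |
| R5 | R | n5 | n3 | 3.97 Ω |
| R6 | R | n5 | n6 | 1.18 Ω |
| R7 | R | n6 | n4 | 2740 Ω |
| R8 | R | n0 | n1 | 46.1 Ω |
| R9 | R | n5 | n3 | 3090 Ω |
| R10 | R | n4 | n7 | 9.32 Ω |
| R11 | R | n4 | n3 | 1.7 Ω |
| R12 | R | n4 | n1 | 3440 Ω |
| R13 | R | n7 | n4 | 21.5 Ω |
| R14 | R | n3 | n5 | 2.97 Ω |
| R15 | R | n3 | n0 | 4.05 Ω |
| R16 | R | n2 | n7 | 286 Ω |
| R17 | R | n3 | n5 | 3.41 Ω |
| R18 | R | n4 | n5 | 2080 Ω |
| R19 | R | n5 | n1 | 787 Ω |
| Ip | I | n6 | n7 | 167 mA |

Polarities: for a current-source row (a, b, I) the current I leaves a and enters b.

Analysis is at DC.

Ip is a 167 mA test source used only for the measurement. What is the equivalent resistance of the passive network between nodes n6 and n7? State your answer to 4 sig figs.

R_eq = 10.17 Ω

Element admittances at DC:
  Y(R1) = 0.001101 S between n1,n7
  Y(R2) = 0.002174 S between n0,n6
  Y(R3) = 0.08130 S between n3,n2
  Y(R4) = 0.002141 S between n4,n6
  Y(R5) = 0.2519 S between n5,n3
  Y(R6) = 0.8475 S between n5,n6
  Y(R7) = 0.0003650 S between n6,n4
  Y(R8) = 0.02169 S between n0,n1
  Y(R9) = 0.0003236 S between n5,n3
  Y(R10) = 0.1073 S between n4,n7
  Y(R11) = 0.5882 S between n4,n3
  Y(R12) = 0.0002907 S between n4,n1
  Y(R13) = 0.04651 S between n7,n4
  Y(R14) = 0.3367 S between n3,n5
  Y(R15) = 0.2469 S between n3,n0
  Y(R16) = 0.003497 S between n2,n7
  Y(R17) = 0.2933 S between n3,n5
  Y(R18) = 0.0004808 S between n4,n5
  Y(R19) = 0.001271 S between n5,n1
  Ip: injects 0.167 A into n7 (from n6)
Assemble and solve the 7×7 MNA system:
  V(n1)=0.05302  V(n2)=0.05308  V(n3)=-0.001300  V(n4)=0.2695  V(n5)=-0.1872  V(n6)=-0.3814  V(n7)=1.317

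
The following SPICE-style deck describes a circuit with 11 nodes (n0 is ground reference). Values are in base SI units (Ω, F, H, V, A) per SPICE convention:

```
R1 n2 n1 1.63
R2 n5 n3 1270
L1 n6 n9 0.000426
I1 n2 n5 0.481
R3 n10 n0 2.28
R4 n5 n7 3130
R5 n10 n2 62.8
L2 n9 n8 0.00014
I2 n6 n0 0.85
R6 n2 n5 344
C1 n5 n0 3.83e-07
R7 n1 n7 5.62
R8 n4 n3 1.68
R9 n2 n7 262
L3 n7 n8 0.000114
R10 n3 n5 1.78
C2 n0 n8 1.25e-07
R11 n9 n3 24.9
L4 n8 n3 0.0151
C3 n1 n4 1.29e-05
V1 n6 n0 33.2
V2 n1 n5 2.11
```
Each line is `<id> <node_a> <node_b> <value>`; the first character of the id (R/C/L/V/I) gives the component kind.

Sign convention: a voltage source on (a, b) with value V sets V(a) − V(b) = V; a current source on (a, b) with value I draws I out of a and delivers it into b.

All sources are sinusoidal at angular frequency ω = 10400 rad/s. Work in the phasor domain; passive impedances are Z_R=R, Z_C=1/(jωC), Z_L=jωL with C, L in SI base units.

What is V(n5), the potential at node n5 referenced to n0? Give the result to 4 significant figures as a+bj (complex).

Element admittances at ω=10400 rad/s:
  Y(R1) = 0.6135+0.000j S between n2,n1
  Y(R2) = 0.0007874+0.000j S between n5,n3
  Y(L1) = 0.000-0.2257j S between n6,n9
  I1: injects 0.481 A into n5 (from n2)
  Y(R3) = 0.4386+0.000j S between n10,n0
  Y(R4) = 0.0003195+0.000j S between n5,n7
  Y(R5) = 0.01592+0.000j S between n10,n2
  Y(L2) = 0.000-0.6868j S between n9,n8
  I2: injects 0.85 A into n0 (from n6)
  Y(R6) = 0.002907+0.000j S between n2,n5
  Y(C1) = 0.000+0.003983j S between n5,n0
  Y(R7) = 0.1779+0.000j S between n1,n7
  Y(R8) = 0.5952+0.000j S between n4,n3
  Y(R9) = 0.003817+0.000j S between n2,n7
  Y(L3) = 0.000-0.8435j S between n7,n8
  Y(R10) = 0.5618+0.000j S between n3,n5
  Y(C2) = 0.000+0.001300j S between n0,n8
  Y(R11) = 0.04016+0.000j S between n9,n3
  Y(L4) = 0.000-0.006368j S between n8,n3
  Y(C3) = 0.000+0.1342j S between n1,n4
  V1: constraint V(n6)−V(n0) = 33.2
  V2: constraint V(n1)−V(n5) = 2.11
Assemble and solve the 12×12 MNA system:
  V(n1)=32.02-3.382j  V(n2)=30.49-3.299j  V(n3)=30.33-2.997j  V(n4)=30.49-2.653j  V(n5)=29.91-3.382j  V(n6)=33.20+0.000j  V(n7)=33.88-3.069j  V(n8)=33.81-2.661j  V(n9)=33.70-2.151j  V(n10)=1.068-0.1156j
  i(V1)=-1.335-0.1124j  i(V2)=-0.7057-0.09793j

29.91-3.382j V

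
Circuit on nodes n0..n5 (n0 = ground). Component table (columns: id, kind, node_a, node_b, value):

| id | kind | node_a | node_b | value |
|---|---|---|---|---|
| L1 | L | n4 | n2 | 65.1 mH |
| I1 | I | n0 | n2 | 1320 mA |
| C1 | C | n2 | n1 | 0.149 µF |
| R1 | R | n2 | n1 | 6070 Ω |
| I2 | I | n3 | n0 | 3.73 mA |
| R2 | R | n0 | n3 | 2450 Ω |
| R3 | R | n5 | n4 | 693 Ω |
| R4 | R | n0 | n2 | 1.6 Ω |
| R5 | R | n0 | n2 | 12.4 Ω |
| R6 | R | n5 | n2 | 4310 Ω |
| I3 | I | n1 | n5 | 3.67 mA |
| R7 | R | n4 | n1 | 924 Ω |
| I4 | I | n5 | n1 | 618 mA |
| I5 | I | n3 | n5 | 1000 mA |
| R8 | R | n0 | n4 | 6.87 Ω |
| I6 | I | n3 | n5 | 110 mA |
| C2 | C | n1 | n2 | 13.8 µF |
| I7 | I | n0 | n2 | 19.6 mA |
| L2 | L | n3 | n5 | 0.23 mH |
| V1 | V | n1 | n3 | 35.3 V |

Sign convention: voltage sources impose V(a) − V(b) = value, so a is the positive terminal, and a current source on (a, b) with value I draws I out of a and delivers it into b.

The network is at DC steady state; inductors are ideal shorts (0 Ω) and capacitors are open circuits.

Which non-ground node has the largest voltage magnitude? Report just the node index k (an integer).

Element admittances at DC:
  L1: short n4↔n2 (DC inductor)
  I1: injects 1.32 A into n2 (from n0)
  Y(C1) = 0.000 S between n2,n1
  Y(R1) = 0.0001647 S between n2,n1
  I2: injects 0.00373 A into n0 (from n3)
  Y(R2) = 0.0004082 S between n0,n3
  Y(R3) = 0.001443 S between n5,n4
  Y(R4) = 0.6250 S between n0,n2
  Y(R5) = 0.08065 S between n0,n2
  Y(R6) = 0.0002320 S between n5,n2
  I3: injects 0.00367 A into n5 (from n1)
  Y(R7) = 0.001082 S between n4,n1
  I4: injects 0.618 A into n1 (from n5)
  I5: injects 1 A into n5 (from n3)
  Y(R8) = 0.1456 S between n0,n4
  I6: injects 0.11 A into n5 (from n3)
  Y(C2) = 0.000 S between n1,n2
  I7: injects 0.0196 A into n2 (from n0)
  L2: short n3↔n5 (DC inductor)
  V1: constraint V(n1)−V(n3) = 35.3
Assemble and solve the 8×8 MNA system:
  V(n1)=22.34  V(n2)=1.576  V(n3)=-12.96  V(n4)=1.576  V(n5)=-12.96
  i(L1)=-0.2278  i(L2)=-0.5200  i(V1)=0.5884

1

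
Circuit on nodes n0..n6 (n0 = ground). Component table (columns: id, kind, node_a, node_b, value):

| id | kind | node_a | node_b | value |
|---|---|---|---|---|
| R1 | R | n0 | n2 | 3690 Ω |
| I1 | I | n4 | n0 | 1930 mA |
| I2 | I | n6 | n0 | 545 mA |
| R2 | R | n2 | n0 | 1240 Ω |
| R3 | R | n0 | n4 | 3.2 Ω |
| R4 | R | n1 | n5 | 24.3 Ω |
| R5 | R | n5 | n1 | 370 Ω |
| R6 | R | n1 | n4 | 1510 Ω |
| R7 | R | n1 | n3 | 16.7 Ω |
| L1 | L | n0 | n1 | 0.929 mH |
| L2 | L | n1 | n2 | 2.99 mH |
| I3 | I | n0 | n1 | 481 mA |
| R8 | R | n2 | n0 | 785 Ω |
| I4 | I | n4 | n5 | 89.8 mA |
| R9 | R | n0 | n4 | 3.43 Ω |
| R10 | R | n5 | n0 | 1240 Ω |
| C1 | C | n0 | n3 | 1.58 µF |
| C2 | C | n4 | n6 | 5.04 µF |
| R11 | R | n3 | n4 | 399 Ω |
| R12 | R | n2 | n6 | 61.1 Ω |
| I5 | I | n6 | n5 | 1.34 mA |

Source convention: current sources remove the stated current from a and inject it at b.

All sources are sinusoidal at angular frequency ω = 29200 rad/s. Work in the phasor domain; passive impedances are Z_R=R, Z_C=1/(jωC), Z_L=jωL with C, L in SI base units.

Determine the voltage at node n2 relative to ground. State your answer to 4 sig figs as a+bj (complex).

Apply KCL at each of the 6 non-ground nodes and solve the resulting linear system.
Node n1: branches {R4, R5, R6, R7, L1, L2, I3} → V_1 = 13.26+9.706j
Node n2: branches {R1, R2, L2, R8, R12} → V_2 = 3.995-3.388j
Node n3: branches {R7, C1, R11} → V_3 = 12.57+0.01146j
Node n4: branches {I1, R3, R6, I4, R9, C2, R11} → V_4 = -3.928-0.1509j
Node n5: branches {R4, R5, I4, R10, I5} → V_5 = 15.06+9.531j
Node n6: branches {I2, C2, R12, I5} → V_6 = -4.595+2.606j

3.995-3.388j V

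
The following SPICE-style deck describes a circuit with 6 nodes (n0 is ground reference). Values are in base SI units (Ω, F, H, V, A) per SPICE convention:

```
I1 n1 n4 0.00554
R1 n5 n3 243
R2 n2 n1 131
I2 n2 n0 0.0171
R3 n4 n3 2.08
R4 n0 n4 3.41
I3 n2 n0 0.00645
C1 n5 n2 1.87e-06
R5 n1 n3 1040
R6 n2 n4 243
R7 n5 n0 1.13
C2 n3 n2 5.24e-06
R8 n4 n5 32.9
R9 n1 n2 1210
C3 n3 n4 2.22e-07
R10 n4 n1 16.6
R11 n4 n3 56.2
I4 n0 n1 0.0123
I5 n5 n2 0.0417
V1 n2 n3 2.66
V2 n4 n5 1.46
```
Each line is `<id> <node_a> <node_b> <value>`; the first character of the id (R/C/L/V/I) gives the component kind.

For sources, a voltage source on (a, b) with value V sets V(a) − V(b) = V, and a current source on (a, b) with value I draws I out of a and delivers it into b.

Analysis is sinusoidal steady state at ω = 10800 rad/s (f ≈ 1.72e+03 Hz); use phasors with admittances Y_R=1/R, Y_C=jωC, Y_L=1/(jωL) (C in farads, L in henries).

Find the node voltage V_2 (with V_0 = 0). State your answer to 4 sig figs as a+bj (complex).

3.706-0.1598j V

Element admittances at ω=10800 rad/s:
  I1: injects 0.00554 A into n4 (from n1)
  Y(R1) = 0.004115+0.000j S between n5,n3
  Y(R2) = 0.007634+0.000j S between n2,n1
  I2: injects 0.0171 A into n0 (from n2)
  Y(R3) = 0.4808+0.000j S between n4,n3
  Y(R4) = 0.2933+0.000j S between n0,n4
  I3: injects 0.00645 A into n0 (from n2)
  Y(C1) = 0.000+0.02020j S between n5,n2
  Y(R5) = 0.0009615+0.000j S between n1,n3
  Y(R6) = 0.004115+0.000j S between n2,n4
  Y(R7) = 0.8850+0.000j S between n5,n0
  Y(C2) = 0.000+0.05659j S between n3,n2
  Y(R8) = 0.03040+0.000j S between n4,n5
  Y(R9) = 0.0008264+0.000j S between n1,n2
  Y(C3) = 0.000+0.002398j S between n3,n4
  Y(R10) = 0.06024+0.000j S between n4,n1
  Y(R11) = 0.01779+0.000j S between n4,n3
  I4: injects 0.0123 A into n1 (from n0)
  I5: injects 0.0417 A into n2 (from n5)
  V1: constraint V(n2)−V(n3) = 2.66
  V2: constraint V(n4)−V(n5) = 1.46
Assemble and solve the 7×7 MNA system:
  V(n1)=1.502-0.02161j  V(n2)=3.706-0.1598j  V(n3)=1.046-0.1598j  V(n4)=1.087+0.000j  V(n5)=-0.3729+0.000j
  i(V1)=-0.01451-0.2311j  i(V2)=-0.3418-0.08173j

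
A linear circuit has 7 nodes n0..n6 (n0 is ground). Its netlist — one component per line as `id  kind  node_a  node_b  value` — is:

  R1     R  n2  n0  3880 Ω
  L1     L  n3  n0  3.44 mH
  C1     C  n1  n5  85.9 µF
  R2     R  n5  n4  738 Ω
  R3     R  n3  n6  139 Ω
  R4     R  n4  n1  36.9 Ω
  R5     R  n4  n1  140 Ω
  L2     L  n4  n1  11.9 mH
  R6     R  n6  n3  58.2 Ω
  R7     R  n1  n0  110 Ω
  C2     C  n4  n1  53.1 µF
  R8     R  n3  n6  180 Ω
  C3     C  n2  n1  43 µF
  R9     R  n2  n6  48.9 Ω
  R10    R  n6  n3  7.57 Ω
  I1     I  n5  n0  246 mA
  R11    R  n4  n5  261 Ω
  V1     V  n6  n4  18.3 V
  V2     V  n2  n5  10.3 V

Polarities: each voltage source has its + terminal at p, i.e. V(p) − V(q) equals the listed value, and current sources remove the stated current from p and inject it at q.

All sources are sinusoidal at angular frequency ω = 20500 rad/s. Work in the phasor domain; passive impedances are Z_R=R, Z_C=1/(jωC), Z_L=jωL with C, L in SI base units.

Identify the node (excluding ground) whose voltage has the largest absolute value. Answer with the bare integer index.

5

MNA unknowns: 6 node voltages V₁..V_6 plus 2 source currents (V1, V2)
R1: Y=0.0002577+0.000j on G[2,0]
L1: Y=0.000-0.01418j on G[3,0]
C1: Y=0.000+1.761j on G[1,5]
R2: Y=0.001355+0.000j on G[5,4]
R3: Y=0.007194+0.000j on G[3,6]
R4: Y=0.02710+0.000j on G[4,1]
R5: Y=0.007143+0.000j on G[4,1]
L2: Y=0.000-0.004099j on G[4,1]
R6: Y=0.01718+0.000j on G[6,3]
R7: Y=0.009091+0.000j on G[1,0]
C2: Y=0.000+1.089j on G[4,1]
R8: Y=0.005556+0.000j on G[3,6]
C3: Y=0.000+0.8815j on G[2,1]
R9: Y=0.02045+0.000j on G[2,6]
R10: Y=0.1321+0.000j on G[6,3]
I1: z[5]−=0.246, z[0]+=0.246
R11: Y=0.003831+0.000j on G[4,5]
V1: row V6−V4=18.3, i_V1 at 6,4
V2: row V2−V5=10.3, i_V2 at 2,5
solve → V1=-20.97-3.623j, V2=-14.10-3.626j, V3=-2.389-3.650j, V4=-21.01-3.441j, V5=-24.40-3.626j, V6=-2.708-3.441j
aux → i_V1=-0.1812-0.03766j, i_V2=0.2339-6.048j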